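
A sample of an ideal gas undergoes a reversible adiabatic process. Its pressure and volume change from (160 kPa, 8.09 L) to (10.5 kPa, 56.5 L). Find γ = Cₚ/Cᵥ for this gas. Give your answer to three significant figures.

γ ≈ 1.40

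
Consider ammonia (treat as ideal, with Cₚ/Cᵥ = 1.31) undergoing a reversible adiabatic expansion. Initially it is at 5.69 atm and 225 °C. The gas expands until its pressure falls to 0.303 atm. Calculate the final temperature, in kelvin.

Adiabatic: T₂/T₁ = (P₂/P₁)^((γ−1)/γ).
T₁ = 225 °C = 498.1 K.
T₂ = 498.1 × (0.303/5.69)^(0.237) = 248.9 K.

T₂ ≈ 249 K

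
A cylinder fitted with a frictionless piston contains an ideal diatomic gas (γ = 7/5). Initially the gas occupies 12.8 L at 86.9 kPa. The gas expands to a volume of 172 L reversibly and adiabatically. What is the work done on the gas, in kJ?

P₂ = P₁(V₁/V₂)^γ = 86.9×(12.8/172)^(7/5) = 2.288 kPa.
For a reversible adiabat, W_by_gas = (P₁V₁ − P₂V₂)/(γ−1).
W_by = (86900×0.0128 − 2288×0.172) / (2/5) = 1797 J.
W_on_gas = −W_by = -1797 J.

W ≈ -1.80 kJ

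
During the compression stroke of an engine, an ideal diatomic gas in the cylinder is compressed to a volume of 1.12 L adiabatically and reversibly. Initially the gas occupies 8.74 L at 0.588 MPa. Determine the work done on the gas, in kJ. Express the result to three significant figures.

γ = 7/5 for a diatomic ideal gas.
P₂ = P₁(V₁/V₂)^γ = 0.588×(8.74/1.12)^(7/5) = 10.44 MPa.
For a reversible adiabat, W_by_gas = (P₁V₁ − P₂V₂)/(γ−1).
W_by = (588000×0.00874 − 1.044×10^7×0.00112) / (2/5) = -16380 J.
W_on_gas = −W_by = 16380 J.

W ≈ 16.4 kJ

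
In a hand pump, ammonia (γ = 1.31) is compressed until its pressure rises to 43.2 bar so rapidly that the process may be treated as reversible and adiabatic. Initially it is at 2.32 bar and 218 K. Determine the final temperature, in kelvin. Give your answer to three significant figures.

Along an adiabat T P^((1−γ)/γ) is constant, so T₂ = T₁ (P₂/P₁)^((γ−1)/γ).
T₂ = 218 × (43.2/2.32)^(0.237) = 435.5 K.

T₂ ≈ 436 K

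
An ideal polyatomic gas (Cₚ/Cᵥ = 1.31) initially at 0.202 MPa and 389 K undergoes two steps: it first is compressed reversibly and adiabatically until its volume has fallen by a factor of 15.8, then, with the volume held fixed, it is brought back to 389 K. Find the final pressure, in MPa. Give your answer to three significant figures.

P₃ ≈ 3.19 MPa

Adiabatic step (PV^γ = const): P₂ = 0.202×15.8^(1.31) = 7.509 MPa; T₂ = 389×15.8^(0.31) = 915.2 K.
Isochoric: P₃ = P₂(T₃/T₂) = 7.509 × (389/915.2) = 3.192 MPa.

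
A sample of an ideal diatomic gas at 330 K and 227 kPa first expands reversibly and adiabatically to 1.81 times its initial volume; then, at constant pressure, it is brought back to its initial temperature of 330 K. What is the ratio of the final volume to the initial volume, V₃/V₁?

For a diatomic ideal gas γ = 7/5.
Adiabatic step: V₂/V₁ = 1.81; T₂ = T₁·(1/1.81)^(2/5) = 260.3 K.
Isobaric step: V₃/V₂ = T₃/T₂ = 330/260.3.
V₃/V₁ = (V₂/V₁)(V₃/V₂) = 1.81 × (330/260.3) = 2.295.

V₃/V₁ ≈ 2.29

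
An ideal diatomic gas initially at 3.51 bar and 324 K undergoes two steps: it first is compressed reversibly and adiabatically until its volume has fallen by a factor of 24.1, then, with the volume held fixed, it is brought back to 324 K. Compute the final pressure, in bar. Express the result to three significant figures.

P₃ ≈ 84.6 bar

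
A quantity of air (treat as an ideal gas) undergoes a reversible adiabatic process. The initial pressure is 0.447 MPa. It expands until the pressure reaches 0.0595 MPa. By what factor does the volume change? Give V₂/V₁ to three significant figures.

V₂/V₁ ≈ 4.22

From PV^γ = const, V₂/V₁ = (P₁/P₂)^(1/γ).
For a diatomic ideal gas γ = 7/5.
V₂/V₁ = (0.447/0.0595)^(5/7) = 4.222.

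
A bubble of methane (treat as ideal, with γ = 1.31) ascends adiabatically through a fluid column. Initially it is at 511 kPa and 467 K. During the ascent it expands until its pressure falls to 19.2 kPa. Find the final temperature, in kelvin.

T₂ ≈ 215 K

Adiabatic: T₂/T₁ = (P₂/P₁)^((γ−1)/γ).
T₂ = 467 × (19.2/511)^(0.237) = 214.8 K.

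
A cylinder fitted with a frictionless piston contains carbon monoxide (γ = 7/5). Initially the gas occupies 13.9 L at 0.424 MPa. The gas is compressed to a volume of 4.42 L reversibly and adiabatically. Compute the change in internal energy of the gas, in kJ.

P₂ = P₁(V₁/V₂)^γ = 0.424×(13.9/4.42)^(7/5) = 2.109 MPa.
For a reversible adiabat, W_by_gas = (P₁V₁ − P₂V₂)/(γ−1).
W_by = (424000×0.0139 − 2.109×10^6×0.00442) / (2/5) = -8566 J.
Q = 0 ⇒ ΔU = −W_by = 8566 J.

ΔU ≈ 8.57 kJ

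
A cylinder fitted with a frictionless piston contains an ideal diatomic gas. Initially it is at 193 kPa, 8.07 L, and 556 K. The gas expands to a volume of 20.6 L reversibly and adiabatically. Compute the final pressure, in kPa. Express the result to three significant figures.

P₂ ≈ 52.0 kPa

Since PV^γ is constant along a reversible adiabat, P₂ = P₁ (V₁/V₂)^γ.
γ = 7/5 for a diatomic ideal gas.
P₂ = 193 × (8.07/20.6)^(7/5) = 51.97 kPa.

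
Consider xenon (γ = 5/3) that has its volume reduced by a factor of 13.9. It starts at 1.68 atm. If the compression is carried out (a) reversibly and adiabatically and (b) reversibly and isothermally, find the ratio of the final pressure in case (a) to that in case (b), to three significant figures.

P_adiabatic / P_isothermal ≈ 5.78

Isothermal: P_b = P₁(V₁/V₂) = 1.68×13.9.
Adiabatic: P_a = P₁(V₁/V₂)^γ = 1.68×13.9^(5/3).
P_a/P_b = (V₁/V₂)^(γ−1) = 13.9^(2/3) = 5.781.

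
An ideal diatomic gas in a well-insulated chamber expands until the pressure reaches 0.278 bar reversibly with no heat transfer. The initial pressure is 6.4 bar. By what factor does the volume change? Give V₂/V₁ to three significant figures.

From PV^γ = const, V₂/V₁ = (P₁/P₂)^(1/γ).
For a diatomic ideal gas γ = 7/5.
V₂/V₁ = (6.4/0.278)^(5/7) = 9.396.

V₂/V₁ ≈ 9.40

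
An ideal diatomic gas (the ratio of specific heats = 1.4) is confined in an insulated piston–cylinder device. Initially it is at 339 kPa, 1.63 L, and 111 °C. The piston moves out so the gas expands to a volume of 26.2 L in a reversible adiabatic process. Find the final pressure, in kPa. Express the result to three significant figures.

P₂ ≈ 6.94 kPa

Adiabatic: P₁V₁^γ = P₂V₂^γ ⇒ P₂ = P₁ (V₁/V₂)^γ.
P₂ = 339 × (1.63/26.2)^(1.4) = 6.944 kPa.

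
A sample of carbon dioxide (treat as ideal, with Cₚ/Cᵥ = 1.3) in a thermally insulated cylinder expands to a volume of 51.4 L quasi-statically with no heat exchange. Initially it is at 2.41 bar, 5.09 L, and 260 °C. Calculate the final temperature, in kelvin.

Adiabatic: T₁V₁^(γ−1) = T₂V₂^(γ−1) ⇒ T₂ = T₁ (V₁/V₂)^(γ−1).
T₁ = 260 °C = 533.1 K.
T₂ = 533.1 × (5.09/51.4)^(0.3) = 266.4 K.

T₂ ≈ 266 K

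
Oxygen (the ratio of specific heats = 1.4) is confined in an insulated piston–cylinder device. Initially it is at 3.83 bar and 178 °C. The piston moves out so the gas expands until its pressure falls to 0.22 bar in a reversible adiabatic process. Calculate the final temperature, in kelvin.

T₂ ≈ 199 K

Adiabatic: T₂/T₁ = (P₂/P₁)^((γ−1)/γ).
T₁ = 178 °C = 451.1 K.
T₂ = 451.1 × (0.22/3.83)^(0.286) = 199.4 K.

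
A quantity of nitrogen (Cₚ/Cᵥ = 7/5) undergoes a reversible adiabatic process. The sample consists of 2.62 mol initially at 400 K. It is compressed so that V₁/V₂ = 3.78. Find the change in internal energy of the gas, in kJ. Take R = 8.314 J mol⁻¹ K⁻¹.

ΔU ≈ 15.3 kJ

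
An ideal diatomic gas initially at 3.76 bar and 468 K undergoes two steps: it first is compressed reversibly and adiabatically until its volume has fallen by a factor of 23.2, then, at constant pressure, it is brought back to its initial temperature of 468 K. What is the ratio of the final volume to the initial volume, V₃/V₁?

V₃/V₁ ≈ 0.0123

For a diatomic ideal gas γ = 7/5.
Adiabatic step: V₂/V₁ = 0.0431; T₂ = T₁·23.2^(2/5) = 1646 K.
Isobaric step: V₃/V₂ = T₃/T₂ = 468/1646.
V₃/V₁ = (V₂/V₁)(V₃/V₂) = 0.0431 × (468/1646) = 0.01226.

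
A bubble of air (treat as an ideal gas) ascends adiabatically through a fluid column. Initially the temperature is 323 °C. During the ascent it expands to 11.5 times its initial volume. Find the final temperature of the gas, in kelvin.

T₂ ≈ 224 K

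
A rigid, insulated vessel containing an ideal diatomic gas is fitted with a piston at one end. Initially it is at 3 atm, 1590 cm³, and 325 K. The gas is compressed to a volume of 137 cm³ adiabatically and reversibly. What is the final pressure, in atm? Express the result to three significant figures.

P₂ ≈ 92.8 atm

Adiabatic: P₁V₁^γ = P₂V₂^γ ⇒ P₂ = P₁ (V₁/V₂)^γ.
γ = 7/5 for a diatomic ideal gas.
P₂ = 3 × (1590/137)^(7/5) = 92.83 atm.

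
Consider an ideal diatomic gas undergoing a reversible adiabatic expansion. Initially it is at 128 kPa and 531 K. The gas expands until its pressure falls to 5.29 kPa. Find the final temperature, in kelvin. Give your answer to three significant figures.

Adiabatic: T₂/T₁ = (P₂/P₁)^((γ−1)/γ).
For a diatomic ideal gas γ = 7/5, so (γ−1)/γ = 2/7.
T₂ = 531 × (5.29/128)^(2/7) = 213.7 K.

T₂ ≈ 214 K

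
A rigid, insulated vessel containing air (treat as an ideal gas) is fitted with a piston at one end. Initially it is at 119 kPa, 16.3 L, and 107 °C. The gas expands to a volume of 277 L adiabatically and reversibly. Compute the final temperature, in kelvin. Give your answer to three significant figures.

Adiabatic: T₁V₁^(γ−1) = T₂V₂^(γ−1) ⇒ T₂ = T₁ (V₁/V₂)^(γ−1).
γ = 7/5 for a diatomic ideal gas.
T₁ = 107 °C = 380.1 K.
T₂ = 380.1 × (16.3/277)^(2/5) = 122.4 K.

T₂ ≈ 122 K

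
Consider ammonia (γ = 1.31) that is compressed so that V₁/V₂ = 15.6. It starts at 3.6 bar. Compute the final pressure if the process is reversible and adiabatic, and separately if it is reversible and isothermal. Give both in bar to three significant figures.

Isothermal: P₂ = P₁(V₁/V₂) = 3.6×15.6 = 56.16 bar.
Adiabatic: P₂ = P₁(V₁/V₂)^γ = 3.6×15.6^(1.31) = 131.6 bar.

adiabatic: 132 bar; isothermal: 56.2 bar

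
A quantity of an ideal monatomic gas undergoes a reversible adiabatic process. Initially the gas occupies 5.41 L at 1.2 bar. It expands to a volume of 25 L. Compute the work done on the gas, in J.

W ≈ -623 J

γ = 5/3 for a monatomic ideal gas.
P₂ = P₁(V₁/V₂)^γ = 1.2×(5.41/25)^(5/3) = 0.0936 bar.
For a reversible adiabat, W_by_gas = (P₁V₁ − P₂V₂)/(γ−1).
W_by = (120000×0.00541 − 9360×0.025) / (2/3) = 622.8 J.
W_on_gas = −W_by = -622.8 J.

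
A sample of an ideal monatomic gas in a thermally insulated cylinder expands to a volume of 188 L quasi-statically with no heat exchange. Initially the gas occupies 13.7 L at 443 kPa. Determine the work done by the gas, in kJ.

γ = 5/3 for a monatomic ideal gas.
P₂ = P₁(V₁/V₂)^γ = 443×(13.7/188)^(5/3) = 5.632 kPa.
For a reversible adiabat, W_by_gas = (P₁V₁ − P₂V₂)/(γ−1).
W_by = (443000×0.0137 − 5632×0.188) / (2/3) = 7515 J.

W ≈ 7.52 kJ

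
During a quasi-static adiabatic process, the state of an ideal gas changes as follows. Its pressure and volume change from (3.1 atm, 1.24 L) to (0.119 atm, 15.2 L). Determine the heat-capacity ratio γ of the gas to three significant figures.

γ ≈ 1.30

PV^γ = const ⇒ γ = ln(P₂/P₁) / ln(V₁/V₂).
γ = ln(0.119/3.1) / ln(1.24/15.2) = 1.301.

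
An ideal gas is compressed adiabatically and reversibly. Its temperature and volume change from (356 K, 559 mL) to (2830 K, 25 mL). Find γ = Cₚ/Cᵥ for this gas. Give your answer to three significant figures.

γ ≈ 1.67

TV^(γ−1) = const ⇒ γ − 1 = ln(T₂/T₁) / ln(V₁/V₂).
γ = 1 + ln(2830/356) / ln(559/25) = 1.667.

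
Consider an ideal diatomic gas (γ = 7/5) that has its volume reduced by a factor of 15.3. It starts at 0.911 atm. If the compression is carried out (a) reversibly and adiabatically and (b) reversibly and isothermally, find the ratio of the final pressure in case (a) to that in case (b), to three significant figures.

P_adiabatic / P_isothermal ≈ 2.98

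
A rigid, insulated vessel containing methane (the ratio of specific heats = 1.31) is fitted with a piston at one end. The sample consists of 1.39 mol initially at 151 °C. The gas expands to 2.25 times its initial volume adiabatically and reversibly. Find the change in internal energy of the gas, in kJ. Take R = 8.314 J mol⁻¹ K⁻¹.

Adiabatic: T₁V₁^(γ−1) = T₂V₂^(γ−1) ⇒ T₂ = T₁ (V₁/V₂)^(γ−1).
T₁ = 151 °C = 424.1 K.
T₂ = 424.1 × (1/2.25)^(0.31) = 329.9 K.
Q = 0, so ΔU = W_on_gas = nCᵥΔT with Cᵥ = R/(γ−1) = 26.82 J/(mol·K).
ΔU = 1.39 × 26.82 × (329.9 − 424.1) = -3515 J.

ΔU ≈ -3.51 kJ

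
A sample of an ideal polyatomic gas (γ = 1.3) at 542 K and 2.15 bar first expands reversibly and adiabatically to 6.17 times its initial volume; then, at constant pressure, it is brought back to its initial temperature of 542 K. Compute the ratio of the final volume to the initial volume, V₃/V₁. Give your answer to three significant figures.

Adiabatic step: V₂/V₁ = 6.17; T₂ = T₁·(1/6.17)^(0.3) = 314 K.
Isobaric step: V₃/V₂ = T₃/T₂ = 542/314.
V₃/V₁ = (V₂/V₁)(V₃/V₂) = 6.17 × (542/314) = 10.65.

V₃/V₁ ≈ 10.7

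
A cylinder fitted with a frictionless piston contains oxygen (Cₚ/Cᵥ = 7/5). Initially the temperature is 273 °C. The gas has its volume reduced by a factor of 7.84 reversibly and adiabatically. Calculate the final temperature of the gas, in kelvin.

T₂ ≈ 1240 K

Adiabatic: T₁V₁^(γ−1) = T₂V₂^(γ−1) ⇒ T₂ = T₁ (V₁/V₂)^(γ−1).
T₁ = 273 °C = 546.1 K.
T₂ = 546.1 × 7.84^(2/5) = 1245 K.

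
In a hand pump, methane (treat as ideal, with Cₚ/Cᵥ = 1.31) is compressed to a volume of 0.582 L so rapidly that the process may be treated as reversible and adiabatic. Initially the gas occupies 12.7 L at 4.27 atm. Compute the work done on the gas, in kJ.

P₂ = P₁(V₁/V₂)^γ = 4.27×(12.7/0.582)^(1.31) = 242.3 atm.
For a reversible adiabat, W_by_gas = (P₁V₁ − P₂V₂)/(γ−1).
W_by = (432700×0.0127 − 2.455×10^7×0.000582) / (0.31) = -28370 J.
W_on_gas = −W_by = 28370 J.

W ≈ 28.4 kJ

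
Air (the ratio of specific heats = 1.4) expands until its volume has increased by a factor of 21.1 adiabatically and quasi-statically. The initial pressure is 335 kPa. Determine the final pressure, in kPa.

P₂ ≈ 4.69 kPa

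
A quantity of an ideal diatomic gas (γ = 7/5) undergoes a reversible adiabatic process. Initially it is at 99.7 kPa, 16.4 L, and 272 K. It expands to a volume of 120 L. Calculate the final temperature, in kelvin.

T₂ ≈ 123 K

For a reversible adiabat TV^(γ−1) is constant, so T₂ = T₁ (V₁/V₂)^(γ−1).
T₂ = 272 × (16.4/120)^(2/5) = 122.7 K.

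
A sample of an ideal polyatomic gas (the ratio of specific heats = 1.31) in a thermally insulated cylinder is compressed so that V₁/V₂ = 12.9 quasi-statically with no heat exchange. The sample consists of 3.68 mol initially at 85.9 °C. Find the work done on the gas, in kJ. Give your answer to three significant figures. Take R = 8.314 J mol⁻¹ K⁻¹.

W ≈ 42.9 kJ

Adiabatic: T₁V₁^(γ−1) = T₂V₂^(γ−1) ⇒ T₂ = T₁ (V₁/V₂)^(γ−1).
T₁ = 85.9 °C = 359 K.
T₂ = 359 × 12.9^(0.31) = 793.3 K.
Q = 0, so ΔU = W_on_gas = nCᵥΔT with Cᵥ = R/(γ−1) = 26.82 J/(mol·K).
ΔU = 3.68 × 26.82 × (793.3 − 359) = 42860 J.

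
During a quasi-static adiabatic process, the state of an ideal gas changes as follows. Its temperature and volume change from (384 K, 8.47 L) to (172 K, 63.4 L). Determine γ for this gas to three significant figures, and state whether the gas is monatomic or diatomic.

γ ≈ 1.40; diatomic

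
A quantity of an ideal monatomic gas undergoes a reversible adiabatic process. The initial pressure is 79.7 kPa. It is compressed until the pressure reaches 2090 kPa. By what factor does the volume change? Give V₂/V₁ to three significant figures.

V₂/V₁ ≈ 0.141

From PV^γ = const, V₂/V₁ = (P₁/P₂)^(1/γ).
For a monatomic ideal gas γ = 5/3.
V₂/V₁ = (79.7/2090)^(3/5) = 0.1409.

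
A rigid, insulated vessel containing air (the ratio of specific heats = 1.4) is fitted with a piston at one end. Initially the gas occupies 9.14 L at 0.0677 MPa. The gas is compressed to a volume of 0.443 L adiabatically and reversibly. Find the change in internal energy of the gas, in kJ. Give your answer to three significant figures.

P₂ = P₁(V₁/V₂)^γ = 0.0677×(9.14/0.443)^(1.4) = 4.688 MPa.
For a reversible adiabat, W_by_gas = (P₁V₁ − P₂V₂)/(γ−1).
W_by = (67700×0.00914 − 4.688×10^6×0.000443) / (0.4) = -3645 J.
Q = 0 ⇒ ΔU = −W_by = 3645 J.

ΔU ≈ 3.64 kJ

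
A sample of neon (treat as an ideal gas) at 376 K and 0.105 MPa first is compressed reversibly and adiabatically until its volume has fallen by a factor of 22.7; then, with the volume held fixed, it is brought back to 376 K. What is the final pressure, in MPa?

P₃ ≈ 2.38 MPa

For a monatomic ideal gas γ = 5/3.
Adiabatic step (PV^γ = const): P₂ = 0.105×22.7^(5/3) = 19.11 MPa; T₂ = 376×22.7^(2/3) = 3014 K.
Isochoric: P₃ = P₂(T₃/T₂) = 19.11 × (376/3014) = 2.384 MPa.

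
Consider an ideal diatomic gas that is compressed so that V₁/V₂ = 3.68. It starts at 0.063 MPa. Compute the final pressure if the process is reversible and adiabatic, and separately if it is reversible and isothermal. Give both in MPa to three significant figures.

For a diatomic ideal gas γ = 7/5.
Isothermal: P₂ = P₁(V₁/V₂) = 0.063×3.68 = 0.2318 MPa.
Adiabatic: P₂ = P₁(V₁/V₂)^γ = 0.063×3.68^(7/5) = 0.3904 MPa.

adiabatic: 0.390 MPa; isothermal: 0.232 MPa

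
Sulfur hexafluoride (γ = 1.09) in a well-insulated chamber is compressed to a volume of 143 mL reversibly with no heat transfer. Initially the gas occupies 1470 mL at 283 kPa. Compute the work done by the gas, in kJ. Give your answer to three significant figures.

W ≈ -1.08 kJ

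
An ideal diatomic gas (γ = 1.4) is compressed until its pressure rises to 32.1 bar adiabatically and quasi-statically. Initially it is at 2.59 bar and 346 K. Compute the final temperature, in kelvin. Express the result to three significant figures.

T₂ ≈ 710 K

Along an adiabat T P^((1−γ)/γ) is constant, so T₂ = T₁ (P₂/P₁)^((γ−1)/γ).
T₂ = 346 × (32.1/2.59)^(0.286) = 710.3 K.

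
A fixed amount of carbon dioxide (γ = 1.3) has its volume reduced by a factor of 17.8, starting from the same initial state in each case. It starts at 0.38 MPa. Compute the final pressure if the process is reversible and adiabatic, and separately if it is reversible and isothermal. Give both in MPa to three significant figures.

adiabatic: 16.0 MPa; isothermal: 6.76 MPa

Isothermal: P₂ = P₁(V₁/V₂) = 0.38×17.8 = 6.764 MPa.
Adiabatic: P₂ = P₁(V₁/V₂)^γ = 0.38×17.8^(1.3) = 16.04 MPa.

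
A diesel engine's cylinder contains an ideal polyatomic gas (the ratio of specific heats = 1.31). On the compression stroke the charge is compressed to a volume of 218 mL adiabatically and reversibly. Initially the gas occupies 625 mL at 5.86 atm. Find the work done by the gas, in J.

P₂ = P₁(V₁/V₂)^γ = 5.86×(625/218)^(1.31) = 23.29 atm.
For a reversible adiabat, W_by_gas = (P₁V₁ − P₂V₂)/(γ−1).
W_by = (593800×0.000625 − 2.36×10^6×0.000218) / (0.31) = -462.2 J.

W ≈ -462 J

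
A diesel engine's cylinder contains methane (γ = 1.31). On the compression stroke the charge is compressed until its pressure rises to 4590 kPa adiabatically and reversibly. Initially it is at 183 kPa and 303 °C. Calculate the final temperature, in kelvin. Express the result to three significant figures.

Along an adiabat T P^((1−γ)/γ) is constant, so T₂ = T₁ (P₂/P₁)^((γ−1)/γ).
T₁ = 303 °C = 576.1 K.
T₂ = 576.1 × (4590/183)^(0.237) = 1235 K.

T₂ ≈ 1240 K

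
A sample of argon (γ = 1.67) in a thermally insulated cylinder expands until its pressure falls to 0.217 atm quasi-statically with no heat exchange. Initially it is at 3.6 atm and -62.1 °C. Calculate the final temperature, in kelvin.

Adiabatic: T₂/T₁ = (P₂/P₁)^((γ−1)/γ).
T₁ = -62.1 °C = 211 K.
T₂ = 211 × (0.217/3.6)^(0.401) = 68.39 K.

T₂ ≈ 68.4 K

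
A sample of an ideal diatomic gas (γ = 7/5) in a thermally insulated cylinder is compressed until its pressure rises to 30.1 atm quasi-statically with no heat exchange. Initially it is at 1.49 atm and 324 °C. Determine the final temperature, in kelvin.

Along an adiabat T P^((1−γ)/γ) is constant, so T₂ = T₁ (P₂/P₁)^((γ−1)/γ).
T₁ = 324 °C = 597.1 K.
T₂ = 597.1 × (30.1/1.49)^(2/7) = 1409 K.

T₂ ≈ 1410 K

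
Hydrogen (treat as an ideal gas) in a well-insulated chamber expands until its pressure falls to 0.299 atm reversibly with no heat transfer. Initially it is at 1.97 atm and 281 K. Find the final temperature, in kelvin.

T₂ ≈ 164 K

Along an adiabat T P^((1−γ)/γ) is constant, so T₂ = T₁ (P₂/P₁)^((γ−1)/γ).
For a diatomic ideal gas γ = 7/5, so (γ−1)/γ = 2/7.
T₂ = 281 × (0.299/1.97)^(2/7) = 164 K.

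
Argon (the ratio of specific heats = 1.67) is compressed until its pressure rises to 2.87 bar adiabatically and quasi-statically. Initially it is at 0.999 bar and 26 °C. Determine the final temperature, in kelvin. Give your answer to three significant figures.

Adiabatic: T₂/T₁ = (P₂/P₁)^((γ−1)/γ).
T₁ = 26 °C = 299.1 K.
T₂ = 299.1 × (2.87/0.999)^(0.401) = 456.8 K.

T₂ ≈ 457 K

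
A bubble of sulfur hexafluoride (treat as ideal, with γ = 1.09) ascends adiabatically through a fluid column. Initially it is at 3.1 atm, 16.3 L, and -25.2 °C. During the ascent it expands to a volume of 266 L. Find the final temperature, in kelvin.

For a reversible adiabat TV^(γ−1) is constant, so T₂ = T₁ (V₁/V₂)^(γ−1).
T₁ = -25.2 °C = 247.9 K.
T₂ = 247.9 × (16.3/266)^(0.09) = 192.9 K.

T₂ ≈ 193 K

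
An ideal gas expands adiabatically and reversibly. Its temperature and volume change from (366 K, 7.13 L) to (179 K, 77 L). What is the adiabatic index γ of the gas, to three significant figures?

γ ≈ 1.30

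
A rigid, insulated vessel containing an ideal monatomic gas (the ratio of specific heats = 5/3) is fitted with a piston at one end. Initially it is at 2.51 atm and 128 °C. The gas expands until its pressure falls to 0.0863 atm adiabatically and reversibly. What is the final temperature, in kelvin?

Adiabatic: T₂/T₁ = (P₂/P₁)^((γ−1)/γ).
T₁ = 128 °C = 401.1 K.
T₂ = 401.1 × (0.0863/2.51)^(2/5) = 104.2 K.

T₂ ≈ 104 K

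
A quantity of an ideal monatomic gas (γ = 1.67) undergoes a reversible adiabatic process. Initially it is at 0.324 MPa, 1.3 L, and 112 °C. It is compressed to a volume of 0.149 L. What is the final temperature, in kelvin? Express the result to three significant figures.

For a reversible adiabat TV^(γ−1) is constant, so T₂ = T₁ (V₁/V₂)^(γ−1).
T₁ = 112 °C = 385.1 K.
T₂ = 385.1 × (1.3/0.149)^(0.67) = 1644 K.

T₂ ≈ 1640 K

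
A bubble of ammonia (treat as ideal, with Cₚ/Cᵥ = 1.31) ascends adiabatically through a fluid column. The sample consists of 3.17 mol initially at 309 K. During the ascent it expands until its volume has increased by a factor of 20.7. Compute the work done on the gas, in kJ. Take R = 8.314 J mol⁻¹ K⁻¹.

W ≈ -16.0 kJ

For a reversible adiabat TV^(γ−1) is constant, so T₂ = T₁ (V₁/V₂)^(γ−1).
T₂ = 309 × (1/20.7)^(0.31) = 120.8 K.
Q = 0, so ΔU = W_on_gas = nCᵥΔT with Cᵥ = R/(γ−1) = 26.82 J/(mol·K).
ΔU = 3.17 × 26.82 × (120.8 − 309) = -16000 J.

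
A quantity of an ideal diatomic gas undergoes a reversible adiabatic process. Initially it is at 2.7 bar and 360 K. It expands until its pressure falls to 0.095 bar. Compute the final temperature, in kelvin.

Along an adiabat T P^((1−γ)/γ) is constant, so T₂ = T₁ (P₂/P₁)^((γ−1)/γ).
For a diatomic ideal gas γ = 7/5, so (γ−1)/γ = 2/7.
T₂ = 360 × (0.095/2.7)^(2/7) = 138.3 K.

T₂ ≈ 138 K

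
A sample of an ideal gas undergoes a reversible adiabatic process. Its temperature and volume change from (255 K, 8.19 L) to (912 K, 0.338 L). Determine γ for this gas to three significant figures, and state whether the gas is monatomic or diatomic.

TV^(γ−1) = const ⇒ γ − 1 = ln(T₂/T₁) / ln(V₁/V₂).
γ = 1 + ln(912/255) / ln(8.19/0.338) = 1.4.
γ ≈ 1.40 is close to 7/5, so the gas is diatomic.

γ ≈ 1.40; diatomic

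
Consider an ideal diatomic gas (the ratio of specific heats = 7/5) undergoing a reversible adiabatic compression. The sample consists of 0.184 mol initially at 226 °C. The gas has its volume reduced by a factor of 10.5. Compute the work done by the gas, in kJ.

W ≈ -2.98 kJ

For a reversible adiabat TV^(γ−1) is constant, so T₂ = T₁ (V₁/V₂)^(γ−1).
T₁ = 226 °C = 499.1 K.
T₂ = 499.1 × 10.5^(2/5) = 1279 K.
Q = 0, so ΔU = W_on_gas = nCᵥΔT with Cᵥ = R/(γ−1) = 20.79 J/(mol·K).
ΔU = 0.184 × 20.79 × (1279 − 499.1) = 2981 J.
Work done by the gas = −ΔU = -2981 J.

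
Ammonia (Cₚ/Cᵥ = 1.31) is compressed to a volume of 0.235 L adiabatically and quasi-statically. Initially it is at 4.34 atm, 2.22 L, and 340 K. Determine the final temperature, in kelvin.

T₂ ≈ 682 K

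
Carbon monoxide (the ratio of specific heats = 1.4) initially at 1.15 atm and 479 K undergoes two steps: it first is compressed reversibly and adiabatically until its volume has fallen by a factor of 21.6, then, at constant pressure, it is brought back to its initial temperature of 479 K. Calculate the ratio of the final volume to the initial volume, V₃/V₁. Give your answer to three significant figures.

Adiabatic step: V₂/V₁ = 0.0463; T₂ = T₁·21.6^(0.4) = 1637 K.
Isobaric step: V₃/V₂ = T₃/T₂ = 479/1637.
V₃/V₁ = (V₂/V₁)(V₃/V₂) = 0.0463 × (479/1637) = 0.01354.

V₃/V₁ ≈ 0.0135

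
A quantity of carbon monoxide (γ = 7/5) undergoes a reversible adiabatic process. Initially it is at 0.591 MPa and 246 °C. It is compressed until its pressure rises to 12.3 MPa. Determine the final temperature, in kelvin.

Along an adiabat T P^((1−γ)/γ) is constant, so T₂ = T₁ (P₂/P₁)^((γ−1)/γ).
T₁ = 246 °C = 519.1 K.
T₂ = 519.1 × (12.3/0.591)^(2/7) = 1236 K.

T₂ ≈ 1240 K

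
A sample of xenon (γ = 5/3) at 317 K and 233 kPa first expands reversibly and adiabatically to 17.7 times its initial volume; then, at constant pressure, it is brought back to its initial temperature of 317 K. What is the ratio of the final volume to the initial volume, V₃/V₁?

V₃/V₁ ≈ 120

Adiabatic step: V₂/V₁ = 17.7; T₂ = T₁·(1/17.7)^(2/3) = 46.67 K.
Isobaric step: V₃/V₂ = T₃/T₂ = 317/46.67.
V₃/V₁ = (V₂/V₁)(V₃/V₂) = 17.7 × (317/46.67) = 120.2.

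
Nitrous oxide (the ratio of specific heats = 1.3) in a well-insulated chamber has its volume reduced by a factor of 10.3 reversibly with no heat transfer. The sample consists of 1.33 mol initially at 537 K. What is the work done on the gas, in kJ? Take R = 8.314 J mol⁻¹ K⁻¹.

W ≈ 20.1 kJ

For a reversible adiabat TV^(γ−1) is constant, so T₂ = T₁ (V₁/V₂)^(γ−1).
T₂ = 537 × 10.3^(0.3) = 1081 K.
Q = 0, so ΔU = W_on_gas = nCᵥΔT with Cᵥ = R/(γ−1) = 27.71 J/(mol·K).
ΔU = 1.33 × 27.71 × (1081 − 537) = 20050 J.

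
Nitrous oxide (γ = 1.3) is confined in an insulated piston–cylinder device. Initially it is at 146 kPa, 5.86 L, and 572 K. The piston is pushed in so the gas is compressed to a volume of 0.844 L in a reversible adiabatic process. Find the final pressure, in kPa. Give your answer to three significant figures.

Adiabatic: P₁V₁^γ = P₂V₂^γ ⇒ P₂ = P₁ (V₁/V₂)^γ.
P₂ = 146 × (5.86/0.844)^(1.3) = 1813 kPa.

P₂ ≈ 1810 kPa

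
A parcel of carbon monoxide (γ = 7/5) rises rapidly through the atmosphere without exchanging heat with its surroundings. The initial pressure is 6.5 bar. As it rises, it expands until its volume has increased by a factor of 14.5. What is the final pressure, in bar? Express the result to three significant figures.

P₂ ≈ 0.154 bar

Since PV^γ is constant along a reversible adiabat, P₂ = P₁ (V₁/V₂)^γ.
P₂ = 6.5 × (1/14.5)^(7/5) = 0.1538 bar.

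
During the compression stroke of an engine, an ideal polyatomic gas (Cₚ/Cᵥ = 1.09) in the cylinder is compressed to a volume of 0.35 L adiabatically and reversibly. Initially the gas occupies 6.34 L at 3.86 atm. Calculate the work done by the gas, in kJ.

P₂ = P₁(V₁/V₂)^γ = 3.86×(6.34/0.35)^(1.09) = 90.75 atm.
For a reversible adiabat, W_by_gas = (P₁V₁ − P₂V₂)/(γ−1).
W_by = (391100×0.00634 − 9.195×10^6×0.00035) / (0.09) = -8206 J.

W ≈ -8.21 kJ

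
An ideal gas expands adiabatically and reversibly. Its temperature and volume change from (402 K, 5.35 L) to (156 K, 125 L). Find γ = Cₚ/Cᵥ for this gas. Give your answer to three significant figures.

γ ≈ 1.30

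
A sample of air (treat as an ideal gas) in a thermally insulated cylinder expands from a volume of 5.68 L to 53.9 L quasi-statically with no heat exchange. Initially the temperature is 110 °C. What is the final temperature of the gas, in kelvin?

T₂ ≈ 156 K

For a reversible adiabat TV^(γ−1) is constant, so T₂ = T₁ (V₁/V₂)^(γ−1).
For a diatomic ideal gas γ = 7/5, so γ−1 = 2/5.
T₁ = 110 °C = 383.1 K.
T₂ = 383.1 × (5.68/53.9)^(2/5) = 155.8 K.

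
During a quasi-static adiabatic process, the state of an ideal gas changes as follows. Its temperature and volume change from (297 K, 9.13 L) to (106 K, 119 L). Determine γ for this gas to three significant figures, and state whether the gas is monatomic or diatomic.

γ ≈ 1.40; diatomic

TV^(γ−1) = const ⇒ γ − 1 = ln(T₂/T₁) / ln(V₁/V₂).
γ = 1 + ln(106/297) / ln(9.13/119) = 1.401.
γ ≈ 1.40 is close to 7/5, so the gas is diatomic.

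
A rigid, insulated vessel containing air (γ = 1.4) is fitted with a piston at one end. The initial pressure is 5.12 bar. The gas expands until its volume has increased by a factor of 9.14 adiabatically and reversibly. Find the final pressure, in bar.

Since PV^γ is constant along a reversible adiabat, P₂ = P₁ (V₁/V₂)^γ.
P₂ = 5.12 × (1/9.14)^(1.4) = 0.2312 bar.

P₂ ≈ 0.231 bar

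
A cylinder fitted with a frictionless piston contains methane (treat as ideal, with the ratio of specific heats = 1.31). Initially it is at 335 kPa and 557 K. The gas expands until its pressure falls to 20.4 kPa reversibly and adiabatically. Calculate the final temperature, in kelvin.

Along an adiabat T P^((1−γ)/γ) is constant, so T₂ = T₁ (P₂/P₁)^((γ−1)/γ).
T₂ = 557 × (20.4/335)^(0.237) = 287.2 K.

T₂ ≈ 287 K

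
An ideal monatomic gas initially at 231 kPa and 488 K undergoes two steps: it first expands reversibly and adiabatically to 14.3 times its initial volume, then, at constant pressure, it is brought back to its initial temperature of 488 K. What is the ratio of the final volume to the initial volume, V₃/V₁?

V₃/V₁ ≈ 84.2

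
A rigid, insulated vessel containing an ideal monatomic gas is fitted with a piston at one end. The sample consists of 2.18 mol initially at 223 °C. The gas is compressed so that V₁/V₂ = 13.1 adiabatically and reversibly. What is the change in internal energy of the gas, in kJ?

Adiabatic: T₁V₁^(γ−1) = T₂V₂^(γ−1) ⇒ T₂ = T₁ (V₁/V₂)^(γ−1).
γ = 5/3 for a monatomic ideal gas, so γ−1 = 2/3.
T₁ = 223 °C = 496.1 K.
T₂ = 496.1 × 13.1^(2/3) = 2757 K.
Q = 0, so ΔU = W_on_gas = nCᵥΔT with Cᵥ = R/(γ−1) = 12.47 J/(mol·K).
ΔU = 2.18 × 12.47 × (2757 − 496.1) = 61470 J.

ΔU ≈ 61.5 kJ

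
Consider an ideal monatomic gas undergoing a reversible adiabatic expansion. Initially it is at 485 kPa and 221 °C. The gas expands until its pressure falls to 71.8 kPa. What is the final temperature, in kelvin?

T₂ ≈ 230 K

Along an adiabat T P^((1−γ)/γ) is constant, so T₂ = T₁ (P₂/P₁)^((γ−1)/γ).
For a monatomic ideal gas γ = 5/3, so (γ−1)/γ = 2/5.
T₁ = 221 °C = 494.1 K.
T₂ = 494.1 × (71.8/485)^(2/5) = 230.2 K.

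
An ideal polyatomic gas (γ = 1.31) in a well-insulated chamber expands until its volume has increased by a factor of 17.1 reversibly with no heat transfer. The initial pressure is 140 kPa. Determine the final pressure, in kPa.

P₂ ≈ 3.40 kPa

Adiabatic: P₁V₁^γ = P₂V₂^γ ⇒ P₂ = P₁ (V₁/V₂)^γ.
P₂ = 140 × (1/17.1)^(1.31) = 3.395 kPa.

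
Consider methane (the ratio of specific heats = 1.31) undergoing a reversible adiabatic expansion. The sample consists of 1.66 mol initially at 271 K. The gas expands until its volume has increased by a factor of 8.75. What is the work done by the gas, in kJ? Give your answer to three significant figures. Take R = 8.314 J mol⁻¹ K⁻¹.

For a reversible adiabat TV^(γ−1) is constant, so T₂ = T₁ (V₁/V₂)^(γ−1).
T₂ = 271 × (1/8.75)^(0.31) = 138.3 K.
Q = 0, so ΔU = W_on_gas = nCᵥΔT with Cᵥ = R/(γ−1) = 26.82 J/(mol·K).
ΔU = 1.66 × 26.82 × (138.3 − 271) = -5906 J.
Work done by the gas = −ΔU = 5906 J.

W ≈ 5.91 kJ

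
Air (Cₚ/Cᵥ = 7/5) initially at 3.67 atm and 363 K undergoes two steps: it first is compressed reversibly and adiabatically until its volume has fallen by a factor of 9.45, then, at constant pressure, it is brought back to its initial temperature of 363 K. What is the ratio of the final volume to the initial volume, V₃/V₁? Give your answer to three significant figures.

Adiabatic step: V₂/V₁ = 0.1058; T₂ = T₁·9.45^(2/5) = 891.4 K.
Isobaric step: V₃/V₂ = T₃/T₂ = 363/891.4.
V₃/V₁ = (V₂/V₁)(V₃/V₂) = 0.1058 × (363/891.4) = 0.04309.

V₃/V₁ ≈ 0.0431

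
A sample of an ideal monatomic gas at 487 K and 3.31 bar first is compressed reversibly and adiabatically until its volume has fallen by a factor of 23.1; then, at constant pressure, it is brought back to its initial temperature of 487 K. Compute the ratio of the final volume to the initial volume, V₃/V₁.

V₃/V₁ ≈ 0.00534

For a monatomic ideal gas γ = 5/3.
Adiabatic step: V₂/V₁ = 0.04329; T₂ = T₁·23.1^(2/3) = 3950 K.
Isobaric step: V₃/V₂ = T₃/T₂ = 487/3950.
V₃/V₁ = (V₂/V₁)(V₃/V₂) = 0.04329 × (487/3950) = 0.005337.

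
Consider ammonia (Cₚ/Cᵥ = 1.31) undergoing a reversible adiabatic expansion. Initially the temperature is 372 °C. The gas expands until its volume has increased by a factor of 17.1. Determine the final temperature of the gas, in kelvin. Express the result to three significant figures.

T₂ ≈ 268 K

Adiabatic: T₁V₁^(γ−1) = T₂V₂^(γ−1) ⇒ T₂ = T₁ (V₁/V₂)^(γ−1).
T₁ = 372 °C = 645.1 K.
T₂ = 645.1 × (1/17.1)^(0.31) = 267.6 K.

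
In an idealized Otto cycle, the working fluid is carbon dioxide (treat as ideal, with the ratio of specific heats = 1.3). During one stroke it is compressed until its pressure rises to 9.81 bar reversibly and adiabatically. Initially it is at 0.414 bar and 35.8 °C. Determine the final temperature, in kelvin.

T₂ ≈ 641 K

Along an adiabat T P^((1−γ)/γ) is constant, so T₂ = T₁ (P₂/P₁)^((γ−1)/γ).
T₁ = 35.8 °C = 308.9 K.
T₂ = 308.9 × (9.81/0.414)^(0.231) = 641.4 K.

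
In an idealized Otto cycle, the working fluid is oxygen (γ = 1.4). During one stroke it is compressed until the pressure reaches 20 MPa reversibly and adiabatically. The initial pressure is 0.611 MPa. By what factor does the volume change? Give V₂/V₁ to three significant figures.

V₂/V₁ ≈ 0.0828

From PV^γ = const, V₂/V₁ = (P₁/P₂)^(1/γ).
V₂/V₁ = (0.611/20)^(0.714) = 0.08277.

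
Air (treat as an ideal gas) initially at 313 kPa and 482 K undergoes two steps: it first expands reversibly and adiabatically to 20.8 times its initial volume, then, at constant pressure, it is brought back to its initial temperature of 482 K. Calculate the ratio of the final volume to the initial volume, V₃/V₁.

For a diatomic ideal gas γ = 7/5.
Adiabatic step: V₂/V₁ = 20.8; T₂ = T₁·(1/20.8)^(2/5) = 143.2 K.
Isobaric step: V₃/V₂ = T₃/T₂ = 482/143.2.
V₃/V₁ = (V₂/V₁)(V₃/V₂) = 20.8 × (482/143.2) = 70.03.

V₃/V₁ ≈ 70.0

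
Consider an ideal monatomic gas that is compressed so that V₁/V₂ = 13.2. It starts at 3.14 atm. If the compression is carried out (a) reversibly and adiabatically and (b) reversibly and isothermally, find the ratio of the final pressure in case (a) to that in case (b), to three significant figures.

For a monatomic ideal gas γ = 5/3.
Isothermal: P_b = P₁(V₁/V₂) = 3.14×13.2.
Adiabatic: P_a = P₁(V₁/V₂)^γ = 3.14×13.2^(5/3).
P_a/P_b = (V₁/V₂)^(γ−1) = 13.2^(2/3) = 5.585.

P_adiabatic / P_isothermal ≈ 5.59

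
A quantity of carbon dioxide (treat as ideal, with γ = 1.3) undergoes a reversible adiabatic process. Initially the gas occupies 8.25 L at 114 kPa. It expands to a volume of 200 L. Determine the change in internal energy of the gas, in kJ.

ΔU ≈ -1.93 kJ

P₂ = P₁(V₁/V₂)^γ = 114×(8.25/200)^(1.3) = 1.807 kPa.
For a reversible adiabat, W_by_gas = (P₁V₁ − P₂V₂)/(γ−1).
W_by = (114000×0.00825 − 1807×0.2) / (0.3) = 1930 J.
Q = 0 ⇒ ΔU = −W_by = -1930 J.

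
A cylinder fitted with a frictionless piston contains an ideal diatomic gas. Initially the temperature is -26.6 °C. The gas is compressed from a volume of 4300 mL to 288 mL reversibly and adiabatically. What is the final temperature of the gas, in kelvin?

T₂ ≈ 727 K

For a reversible adiabat TV^(γ−1) is constant, so T₂ = T₁ (V₁/V₂)^(γ−1).
For a diatomic ideal gas γ = 7/5, so γ−1 = 2/5.
T₁ = -26.6 °C = 246.5 K.
T₂ = 246.5 × (4300/288)^(2/5) = 727 K.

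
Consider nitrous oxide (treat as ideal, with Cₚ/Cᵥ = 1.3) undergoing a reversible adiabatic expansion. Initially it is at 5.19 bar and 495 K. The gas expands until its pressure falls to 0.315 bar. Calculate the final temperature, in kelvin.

T₂ ≈ 259 K

Adiabatic: T₂/T₁ = (P₂/P₁)^((γ−1)/γ).
T₂ = 495 × (0.315/5.19)^(0.231) = 259.3 K.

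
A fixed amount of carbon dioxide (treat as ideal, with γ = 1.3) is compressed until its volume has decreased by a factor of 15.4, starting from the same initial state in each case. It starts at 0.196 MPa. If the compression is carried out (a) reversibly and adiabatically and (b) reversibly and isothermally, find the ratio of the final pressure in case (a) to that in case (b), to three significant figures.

P_adiabatic / P_isothermal ≈ 2.27

Isothermal: P_b = P₁(V₁/V₂) = 0.196×15.4.
Adiabatic: P_a = P₁(V₁/V₂)^γ = 0.196×15.4^(1.3).
P_a/P_b = (V₁/V₂)^(γ−1) = 15.4^(0.3) = 2.271.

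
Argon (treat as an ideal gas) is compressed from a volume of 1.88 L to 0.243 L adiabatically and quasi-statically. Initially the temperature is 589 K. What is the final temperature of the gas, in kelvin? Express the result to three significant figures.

For a reversible adiabat TV^(γ−1) is constant, so T₂ = T₁ (V₁/V₂)^(γ−1).
For a monatomic ideal gas γ = 5/3, so γ−1 = 2/3.
T₂ = 589 × (1.88/0.243)^(2/3) = 2304 K.

T₂ ≈ 2300 K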